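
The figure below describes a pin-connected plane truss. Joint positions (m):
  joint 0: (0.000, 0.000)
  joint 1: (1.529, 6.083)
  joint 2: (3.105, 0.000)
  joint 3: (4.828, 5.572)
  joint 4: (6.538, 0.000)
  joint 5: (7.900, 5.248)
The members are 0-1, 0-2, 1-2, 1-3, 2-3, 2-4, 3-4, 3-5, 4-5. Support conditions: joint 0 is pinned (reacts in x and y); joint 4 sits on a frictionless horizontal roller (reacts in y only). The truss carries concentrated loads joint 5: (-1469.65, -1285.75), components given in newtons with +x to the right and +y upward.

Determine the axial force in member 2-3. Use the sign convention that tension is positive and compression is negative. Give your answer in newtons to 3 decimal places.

N=6 nodes, M=9 members, R=3 reactions → 2N=12, M+R=12
member 0 (0-1): L=6.2722, (cx,cy)=(0.2438,0.9698)
member 1 (0-2): L=3.1050, (cx,cy)=(1.0000,0.0000)
member 2 (1-2): L=6.2838, (cx,cy)=(0.2508,-0.9680)
member 3 (1-3): L=3.3383, (cx,cy)=(0.9882,-0.1531)
member 4 (2-3): L=5.8323, (cx,cy)=(0.2954,0.9554)
member 5 (2-4): L=3.4330, (cx,cy)=(1.0000,0.0000)
member 6 (3-4): L=5.8285, (cx,cy)=(0.2934,-0.9560)
member 7 (3-5): L=3.0890, (cx,cy)=(0.9945,-0.1049)
member 8 (4-5): L=5.4219, (cx,cy)=(0.2512,0.9679)
solve A·x = −loads:
  F[0-1] = -940.1915 N (compression)
  F[0-2] = -1240.4563 N (compression)
  F[1-2] = +1019.5210 N (tension)
  F[1-3] = -490.6740 N (compression)
  F[2-3] = -1033.0438 N (compression)
  F[2-4] = -679.5736 N (compression)
  F[3-4] = +1075.7857 N (tension)
  F[3-5] = -1111.8301 N (compression)
  F[4-5] = -1448.8248 N (compression)
  Rx@0 = +1469.6500 N
  Ry@0 = +911.8280 N
  Ry@4 = +373.9220 N

-1033.044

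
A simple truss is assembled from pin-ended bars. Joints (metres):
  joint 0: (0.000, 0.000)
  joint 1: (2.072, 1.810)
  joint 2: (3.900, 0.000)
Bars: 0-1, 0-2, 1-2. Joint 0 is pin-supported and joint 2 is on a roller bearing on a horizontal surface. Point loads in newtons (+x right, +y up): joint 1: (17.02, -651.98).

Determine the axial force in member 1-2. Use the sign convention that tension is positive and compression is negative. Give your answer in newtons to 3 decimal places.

-503.531

N=3 nodes, M=3 members, R=3 reactions → 2N=6, M+R=6
member 0 (0-1): L=2.7512, (cx,cy)=(0.7531,0.6579)
member 1 (0-2): L=3.9000, (cx,cy)=(1.0000,0.0000)
member 2 (1-2): L=2.5725, (cx,cy)=(0.7106,-0.7036)
solve A·x = −loads:
  F[0-1] = -452.5029 N (compression)
  F[0-2] = +357.8076 N (tension)
  F[1-2] = -503.5311 N (compression)
  Rx@0 = -17.0200 N
  Ry@0 = +297.6957 N
  Ry@2 = +354.2843 N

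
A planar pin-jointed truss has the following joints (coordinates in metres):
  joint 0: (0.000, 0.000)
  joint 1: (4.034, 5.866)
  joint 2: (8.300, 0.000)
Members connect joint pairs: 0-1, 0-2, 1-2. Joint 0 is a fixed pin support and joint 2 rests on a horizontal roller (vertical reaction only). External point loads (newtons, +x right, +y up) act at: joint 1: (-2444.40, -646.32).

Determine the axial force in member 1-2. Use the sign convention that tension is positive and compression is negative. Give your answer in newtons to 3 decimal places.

N=3 nodes, M=3 members, R=3 reactions → 2N=6, M+R=6
member 0 (0-1): L=7.1192, (cx,cy)=(0.5666,0.8240)
member 1 (0-2): L=8.3000, (cx,cy)=(1.0000,0.0000)
member 2 (1-2): L=7.2532, (cx,cy)=(0.5882,-0.8087)
solve A·x = −loads:
  F[0-1] = -2499.8117 N (compression)
  F[0-2] = -1027.9164 N (compression)
  F[1-2] = +1747.6955 N (tension)
  Rx@0 = +2444.4000 N
  Ry@0 = +2059.7652 N
  Ry@2 = -1413.4452 N

1747.695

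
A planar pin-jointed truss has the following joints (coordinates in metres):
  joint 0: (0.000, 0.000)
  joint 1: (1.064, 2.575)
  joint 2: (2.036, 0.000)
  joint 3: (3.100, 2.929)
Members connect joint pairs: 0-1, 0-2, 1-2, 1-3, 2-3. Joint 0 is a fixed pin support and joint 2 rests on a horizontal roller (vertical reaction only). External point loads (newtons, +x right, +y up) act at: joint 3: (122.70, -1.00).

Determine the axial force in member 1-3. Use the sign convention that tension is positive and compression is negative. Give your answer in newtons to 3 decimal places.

133.331

N=4 nodes, M=5 members, R=3 reactions → 2N=8, M+R=8
member 0 (0-1): L=2.7862, (cx,cy)=(0.3819,0.9242)
member 1 (0-2): L=2.0360, (cx,cy)=(1.0000,0.0000)
member 2 (1-2): L=2.7523, (cx,cy)=(0.3532,-0.9356)
member 3 (1-3): L=2.0665, (cx,cy)=(0.9852,0.1713)
member 4 (2-3): L=3.1163, (cx,cy)=(0.3414,0.9399)
solve A·x = −loads:
  F[0-1] = +191.5578 N (tension)
  F[0-2] = +49.5466 N (tension)
  F[1-2] = -164.8199 N (compression)
  F[1-3] = +133.3309 N (tension)
  F[2-3] = -25.3638 N (compression)
  Rx@0 = -122.7000 N
  Ry@0 = -177.0394 N
  Ry@2 = +178.0394 N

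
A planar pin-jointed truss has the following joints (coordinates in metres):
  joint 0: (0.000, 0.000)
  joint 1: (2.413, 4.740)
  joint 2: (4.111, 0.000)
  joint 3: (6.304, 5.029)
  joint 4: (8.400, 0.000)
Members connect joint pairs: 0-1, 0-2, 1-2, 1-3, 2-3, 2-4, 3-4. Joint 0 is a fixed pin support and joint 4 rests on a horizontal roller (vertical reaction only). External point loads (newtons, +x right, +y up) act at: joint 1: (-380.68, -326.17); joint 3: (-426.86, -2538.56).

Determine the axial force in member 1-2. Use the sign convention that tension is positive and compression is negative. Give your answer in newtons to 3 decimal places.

N=5 nodes, M=7 members, R=3 reactions → 2N=10, M+R=10
member 0 (0-1): L=5.3189, (cx,cy)=(0.4537,0.8912)
member 1 (0-2): L=4.1110, (cx,cy)=(1.0000,0.0000)
member 2 (1-2): L=5.0350, (cx,cy)=(0.3372,-0.9414)
member 3 (1-3): L=3.9017, (cx,cy)=(0.9973,0.0741)
member 4 (2-3): L=5.4864, (cx,cy)=(0.3997,0.9166)
member 5 (2-4): L=4.2890, (cx,cy)=(1.0000,0.0000)
member 6 (3-4): L=5.4483, (cx,cy)=(0.3847,-0.9230)
solve A·x = −loads:
  F[0-1] = -1499.4605 N (compression)
  F[0-2] = -127.2806 N (compression)
  F[1-2] = +1022.1291 N (tension)
  F[1-3] = -646.0591 N (compression)
  F[2-3] = -1049.7611 N (compression)
  F[2-4] = +637.0339 N (tension)
  F[3-4] = -1655.8953 N (compression)
  Rx@0 = +807.5400 N
  Ry@0 = +1336.2742 N
  Ry@4 = +1528.4558 N

1022.129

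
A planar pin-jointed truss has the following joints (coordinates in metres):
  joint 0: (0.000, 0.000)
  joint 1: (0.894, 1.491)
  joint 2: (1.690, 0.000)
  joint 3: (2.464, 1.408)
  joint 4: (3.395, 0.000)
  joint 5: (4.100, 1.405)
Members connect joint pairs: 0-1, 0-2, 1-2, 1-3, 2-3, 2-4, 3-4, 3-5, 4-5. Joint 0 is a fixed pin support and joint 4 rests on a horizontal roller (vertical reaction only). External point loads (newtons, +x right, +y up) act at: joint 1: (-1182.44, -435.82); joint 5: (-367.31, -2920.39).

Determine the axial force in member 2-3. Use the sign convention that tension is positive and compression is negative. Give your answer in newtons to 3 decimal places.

117.636

N=6 nodes, M=9 members, R=3 reactions → 2N=12, M+R=12
member 0 (0-1): L=1.7385, (cx,cy)=(0.5142,0.8576)
member 1 (0-2): L=1.6900, (cx,cy)=(1.0000,0.0000)
member 2 (1-2): L=1.6902, (cx,cy)=(0.4710,-0.8822)
member 3 (1-3): L=1.5722, (cx,cy)=(0.9986,-0.0528)
member 4 (2-3): L=1.6067, (cx,cy)=(0.4817,0.8763)
member 5 (2-4): L=1.7050, (cx,cy)=(1.0000,0.0000)
member 6 (3-4): L=1.6880, (cx,cy)=(0.5516,-0.8341)
member 7 (3-5): L=1.6360, (cx,cy)=(1.0000,-0.0018)
member 8 (4-5): L=1.5720, (cx,cy)=(0.4485,0.8938)
solve A·x = −loads:
  F[0-1] = -449.9767 N (compression)
  F[0-2] = -1318.3531 N (compression)
  F[1-2] = -116.8583 N (compression)
  F[1-3] = +1007.4832 N (tension)
  F[2-3] = +117.6364 N (tension)
  F[2-4] = -1430.0570 N (compression)
  F[3-4] = -62.2334 N (compression)
  F[3-5] = +1097.0738 N (tension)
  F[4-5] = -3265.1717 N (compression)
  Rx@0 = +1549.7500 N
  Ry@0 = +385.9203 N
  Ry@4 = +2970.2897 N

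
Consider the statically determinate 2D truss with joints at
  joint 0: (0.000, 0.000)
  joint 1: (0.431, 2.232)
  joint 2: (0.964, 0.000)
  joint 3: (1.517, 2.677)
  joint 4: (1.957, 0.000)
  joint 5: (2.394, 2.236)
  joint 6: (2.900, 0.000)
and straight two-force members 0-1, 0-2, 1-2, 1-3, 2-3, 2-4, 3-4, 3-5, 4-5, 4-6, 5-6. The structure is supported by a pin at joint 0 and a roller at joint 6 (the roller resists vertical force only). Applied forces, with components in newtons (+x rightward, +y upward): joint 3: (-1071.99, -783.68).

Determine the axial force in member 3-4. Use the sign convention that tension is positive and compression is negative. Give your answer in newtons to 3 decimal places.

N=7 nodes, M=11 members, R=3 reactions → 2N=14, M+R=14
member 0 (0-1): L=2.2732, (cx,cy)=(0.1896,0.9819)
member 1 (0-2): L=0.9640, (cx,cy)=(1.0000,0.0000)
member 2 (1-2): L=2.2948, (cx,cy)=(0.2323,-0.9727)
member 3 (1-3): L=1.1736, (cx,cy)=(0.9253,0.3792)
member 4 (2-3): L=2.7335, (cx,cy)=(0.2023,0.9793)
member 5 (2-4): L=0.9930, (cx,cy)=(1.0000,0.0000)
member 6 (3-4): L=2.7129, (cx,cy)=(0.1622,-0.9868)
member 7 (3-5): L=0.9816, (cx,cy)=(0.8934,-0.4492)
member 8 (4-5): L=2.2783, (cx,cy)=(0.1918,0.9814)
member 9 (4-6): L=0.9430, (cx,cy)=(1.0000,0.0000)
member 10 (5-6): L=2.2925, (cx,cy)=(0.2207,-0.9753)
solve A·x = −loads:
  F[0-1] = -1388.4764 N (compression)
  F[0-2] = -808.7378 N (compression)
  F[1-2] = +1175.6797 N (tension)
  F[1-3] = -579.6049 N (compression)
  F[2-3] = -1167.6709 N (compression)
  F[2-4] = -299.4409 N (compression)
  F[3-4] = +473.9681 N (tension)
  F[3-5] = +249.1246 N (tension)
  F[4-5] = -476.5411 N (compression)
  F[4-6] = -131.1644 N (compression)
  F[5-6] = +594.2677 N (tension)
  Rx@0 = +1071.9900 N
  Ry@0 = +1363.2920 N
  Ry@6 = -579.6120 N

473.968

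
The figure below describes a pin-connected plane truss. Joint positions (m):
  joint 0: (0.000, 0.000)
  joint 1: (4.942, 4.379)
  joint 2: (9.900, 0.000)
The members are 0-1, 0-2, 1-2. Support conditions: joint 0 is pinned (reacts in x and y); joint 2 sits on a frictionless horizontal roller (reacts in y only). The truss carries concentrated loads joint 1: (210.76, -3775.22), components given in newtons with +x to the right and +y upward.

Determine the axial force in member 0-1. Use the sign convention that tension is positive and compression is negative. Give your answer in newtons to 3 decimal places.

N=3 nodes, M=3 members, R=3 reactions → 2N=6, M+R=6
member 0 (0-1): L=6.6030, (cx,cy)=(0.7485,0.6632)
member 1 (0-2): L=9.9000, (cx,cy)=(1.0000,0.0000)
member 2 (1-2): L=6.6149, (cx,cy)=(0.7495,-0.6620)
solve A·x = −loads:
  F[0-1] = -2710.2973 N (compression)
  F[0-2] = +2239.2898 N (tension)
  F[1-2] = -2987.6489 N (compression)
  Rx@0 = -210.7600 N
  Ry@0 = +1797.4366 N
  Ry@2 = +1977.7834 N

-2710.297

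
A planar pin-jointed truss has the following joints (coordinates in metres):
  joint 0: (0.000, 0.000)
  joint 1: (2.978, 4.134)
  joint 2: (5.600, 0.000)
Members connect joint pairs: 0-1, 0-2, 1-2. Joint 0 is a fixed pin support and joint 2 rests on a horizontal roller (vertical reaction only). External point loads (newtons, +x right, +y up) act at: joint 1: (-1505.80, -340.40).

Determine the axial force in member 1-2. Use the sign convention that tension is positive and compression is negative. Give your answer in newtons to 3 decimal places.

1101.976

N=3 nodes, M=3 members, R=3 reactions → 2N=6, M+R=6
member 0 (0-1): L=5.0949, (cx,cy)=(0.5845,0.8114)
member 1 (0-2): L=5.6000, (cx,cy)=(1.0000,0.0000)
member 2 (1-2): L=4.8954, (cx,cy)=(0.5356,-0.8445)
solve A·x = −loads:
  F[0-1] = -1566.4215 N (compression)
  F[0-2] = -590.2248 N (compression)
  F[1-2] = +1101.9757 N (tension)
  Rx@0 = +1505.8000 N
  Ry@0 = +1270.9832 N
  Ry@2 = -930.5832 N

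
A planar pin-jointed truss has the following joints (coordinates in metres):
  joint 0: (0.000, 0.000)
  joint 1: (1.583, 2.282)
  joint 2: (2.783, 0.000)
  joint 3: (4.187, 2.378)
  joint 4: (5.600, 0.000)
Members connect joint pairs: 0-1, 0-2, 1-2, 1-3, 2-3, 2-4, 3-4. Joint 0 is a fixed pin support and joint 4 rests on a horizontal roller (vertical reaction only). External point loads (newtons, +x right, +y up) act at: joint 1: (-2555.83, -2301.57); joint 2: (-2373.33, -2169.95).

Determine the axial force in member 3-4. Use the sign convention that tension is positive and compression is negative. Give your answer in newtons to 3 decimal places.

-799.701

N=5 nodes, M=7 members, R=3 reactions → 2N=10, M+R=10
member 0 (0-1): L=2.7773, (cx,cy)=(0.5700,0.8217)
member 1 (0-2): L=2.7830, (cx,cy)=(1.0000,0.0000)
member 2 (1-2): L=2.5783, (cx,cy)=(0.4654,-0.8851)
member 3 (1-3): L=2.6058, (cx,cy)=(0.9993,0.0368)
member 4 (2-3): L=2.7615, (cx,cy)=(0.5084,0.8611)
member 5 (2-4): L=2.8170, (cx,cy)=(1.0000,0.0000)
member 6 (3-4): L=2.7661, (cx,cy)=(0.5108,-0.8597)
solve A·x = −loads:
  F[0-1] = -4605.3438 N (compression)
  F[0-2] = -2304.2182 N (compression)
  F[1-2] = +1640.2536 N (tension)
  F[1-3] = -833.0952 N (compression)
  F[2-3] = +834.0172 N (tension)
  F[2-4] = +408.5052 N (tension)
  F[3-4] = -799.7006 N (compression)
  Rx@0 = +4929.1600 N
  Ry@0 = +3784.0286 N
  Ry@4 = +687.4914 N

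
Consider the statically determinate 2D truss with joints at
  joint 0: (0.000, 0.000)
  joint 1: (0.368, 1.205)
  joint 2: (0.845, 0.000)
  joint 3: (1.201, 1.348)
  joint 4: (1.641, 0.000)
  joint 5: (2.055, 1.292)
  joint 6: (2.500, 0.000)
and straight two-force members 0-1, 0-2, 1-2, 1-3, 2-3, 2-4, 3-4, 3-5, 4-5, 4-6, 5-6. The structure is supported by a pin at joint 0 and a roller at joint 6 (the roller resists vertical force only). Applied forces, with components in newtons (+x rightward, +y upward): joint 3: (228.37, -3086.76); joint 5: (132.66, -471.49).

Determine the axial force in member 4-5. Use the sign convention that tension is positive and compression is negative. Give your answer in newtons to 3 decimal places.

1596.989

N=7 nodes, M=11 members, R=3 reactions → 2N=14, M+R=14
member 0 (0-1): L=1.2599, (cx,cy)=(0.2921,0.9564)
member 1 (0-2): L=0.8450, (cx,cy)=(1.0000,0.0000)
member 2 (1-2): L=1.2960, (cx,cy)=(0.3681,-0.9298)
member 3 (1-3): L=0.8452, (cx,cy)=(0.9856,0.1692)
member 4 (2-3): L=1.3942, (cx,cy)=(0.2553,0.9669)
member 5 (2-4): L=0.7960, (cx,cy)=(1.0000,0.0000)
member 6 (3-4): L=1.4180, (cx,cy)=(0.3103,-0.9506)
member 7 (3-5): L=0.8558, (cx,cy)=(0.9979,-0.0654)
member 8 (4-5): L=1.3567, (cx,cy)=(0.3052,0.9523)
member 9 (4-6): L=0.8590, (cx,cy)=(1.0000,0.0000)
member 10 (5-6): L=1.3665, (cx,cy)=(0.3257,-0.9455)
solve A·x = −loads:
  F[0-1] = -1564.3227 N (compression)
  F[0-2] = +817.9333 N (tension)
  F[1-2] = +1427.6879 N (tension)
  F[1-3] = -996.7518 N (compression)
  F[2-3] = -1372.9784 N (compression)
  F[2-4] = +1693.9885 N (tension)
  F[3-4] = -1599.7857 N (compression)
  F[3-5] = -1067.2057 N (compression)
  F[4-5] = +1596.9889 N (tension)
  F[4-6] = +710.2572 N (tension)
  F[5-6] = -2181.0289 N (compression)
  Rx@0 = -361.0300 N
  Ry@0 = +1496.1099 N
  Ry@6 = +2062.1401 N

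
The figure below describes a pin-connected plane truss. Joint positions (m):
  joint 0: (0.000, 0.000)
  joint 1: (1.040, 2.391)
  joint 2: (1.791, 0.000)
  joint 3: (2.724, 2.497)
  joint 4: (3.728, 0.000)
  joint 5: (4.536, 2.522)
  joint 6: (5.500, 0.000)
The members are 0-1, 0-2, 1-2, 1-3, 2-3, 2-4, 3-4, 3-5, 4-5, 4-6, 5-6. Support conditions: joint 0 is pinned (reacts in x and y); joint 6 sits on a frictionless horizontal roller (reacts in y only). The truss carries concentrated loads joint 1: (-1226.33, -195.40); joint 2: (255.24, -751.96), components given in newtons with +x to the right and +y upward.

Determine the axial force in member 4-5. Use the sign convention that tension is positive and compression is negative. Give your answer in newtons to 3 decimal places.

N=7 nodes, M=11 members, R=3 reactions → 2N=14, M+R=14
member 0 (0-1): L=2.6074, (cx,cy)=(0.3989,0.9170)
member 1 (0-2): L=1.7910, (cx,cy)=(1.0000,0.0000)
member 2 (1-2): L=2.5062, (cx,cy)=(0.2997,-0.9540)
member 3 (1-3): L=1.6873, (cx,cy)=(0.9980,0.0628)
member 4 (2-3): L=2.6656, (cx,cy)=(0.3500,0.9367)
member 5 (2-4): L=1.9370, (cx,cy)=(1.0000,0.0000)
member 6 (3-4): L=2.6913, (cx,cy)=(0.3731,-0.9278)
member 7 (3-5): L=1.8122, (cx,cy)=(0.9999,0.0138)
member 8 (4-5): L=2.6483, (cx,cy)=(0.3051,0.9523)
member 9 (4-6): L=1.7720, (cx,cy)=(1.0000,0.0000)
member 10 (5-6): L=2.7000, (cx,cy)=(0.3570,-0.9341)
solve A·x = −loads:
  F[0-1] = -1307.1465 N (compression)
  F[0-2] = -449.7132 N (compression)
  F[1-2] = +1076.8116 N (tension)
  F[1-3] = +383.0318 N (tension)
  F[2-3] = -293.9623 N (compression)
  F[2-4] = -279.3846 N (compression)
  F[3-4] = +273.4961 N (tension)
  F[3-5] = +177.3721 N (tension)
  F[4-5] = -266.4571 N (compression)
  F[4-6] = -96.0580 N (compression)
  F[5-6] = +269.0380 N (tension)
  Rx@0 = +971.0900 N
  Ry@0 = +1198.6652 N
  Ry@6 = -251.3052 N

-266.457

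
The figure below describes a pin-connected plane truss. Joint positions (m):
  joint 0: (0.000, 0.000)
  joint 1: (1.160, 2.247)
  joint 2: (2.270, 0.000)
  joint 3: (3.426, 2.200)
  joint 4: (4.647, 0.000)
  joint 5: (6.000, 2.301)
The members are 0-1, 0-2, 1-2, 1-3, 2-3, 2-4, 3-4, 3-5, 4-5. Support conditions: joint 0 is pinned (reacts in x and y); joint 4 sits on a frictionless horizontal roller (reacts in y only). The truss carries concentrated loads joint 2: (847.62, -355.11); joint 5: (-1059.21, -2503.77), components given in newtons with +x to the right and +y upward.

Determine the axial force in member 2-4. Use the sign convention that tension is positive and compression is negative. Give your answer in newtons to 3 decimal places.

-1281.414

N=6 nodes, M=9 members, R=3 reactions → 2N=12, M+R=12
member 0 (0-1): L=2.5288, (cx,cy)=(0.4587,0.8886)
member 1 (0-2): L=2.2700, (cx,cy)=(1.0000,0.0000)
member 2 (1-2): L=2.5062, (cx,cy)=(0.4429,-0.8966)
member 3 (1-3): L=2.2665, (cx,cy)=(0.9998,-0.0207)
member 4 (2-3): L=2.4852, (cx,cy)=(0.4651,0.8852)
member 5 (2-4): L=2.3770, (cx,cy)=(1.0000,0.0000)
member 6 (3-4): L=2.5161, (cx,cy)=(0.4853,-0.8744)
member 7 (3-5): L=2.5760, (cx,cy)=(0.9992,0.0392)
member 8 (4-5): L=2.6693, (cx,cy)=(0.5069,0.8620)
solve A·x = −loads:
  F[0-1] = +25.7341 N (tension)
  F[0-2] = -223.3949 N (compression)
  F[1-2] = -26.0447 N (compression)
  F[1-3] = +23.3450 N (tension)
  F[2-3] = +427.5273 N (tension)
  F[2-4] = -1281.4140 N (compression)
  F[3-4] = -413.3153 N (compression)
  F[3-5] = +423.0996 N (tension)
  F[4-5] = -2923.7796 N (compression)
  Rx@0 = +211.5900 N
  Ry@0 = -22.8668 N
  Ry@4 = +2881.7468 N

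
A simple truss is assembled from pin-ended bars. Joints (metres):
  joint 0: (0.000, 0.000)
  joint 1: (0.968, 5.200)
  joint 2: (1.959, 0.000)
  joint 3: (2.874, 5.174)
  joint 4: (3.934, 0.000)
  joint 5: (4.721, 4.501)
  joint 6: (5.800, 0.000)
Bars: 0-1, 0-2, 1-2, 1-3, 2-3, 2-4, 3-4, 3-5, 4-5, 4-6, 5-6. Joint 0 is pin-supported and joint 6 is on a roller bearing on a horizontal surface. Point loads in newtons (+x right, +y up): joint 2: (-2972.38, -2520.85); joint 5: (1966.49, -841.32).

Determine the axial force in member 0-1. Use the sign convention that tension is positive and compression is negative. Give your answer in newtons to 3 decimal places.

-305.013

N=7 nodes, M=11 members, R=3 reactions → 2N=14, M+R=14
member 0 (0-1): L=5.2893, (cx,cy)=(0.1830,0.9831)
member 1 (0-2): L=1.9590, (cx,cy)=(1.0000,0.0000)
member 2 (1-2): L=5.2936, (cx,cy)=(0.1872,-0.9823)
member 3 (1-3): L=1.9062, (cx,cy)=(0.9999,-0.0136)
member 4 (2-3): L=5.2543, (cx,cy)=(0.1741,0.9847)
member 5 (2-4): L=1.9750, (cx,cy)=(1.0000,0.0000)
member 6 (3-4): L=5.2815, (cx,cy)=(0.2007,-0.9797)
member 7 (3-5): L=1.9658, (cx,cy)=(0.9396,-0.3424)
member 8 (4-5): L=4.5693, (cx,cy)=(0.1722,0.9851)
member 9 (4-6): L=1.8660, (cx,cy)=(1.0000,0.0000)
member 10 (5-6): L=4.6285, (cx,cy)=(0.2331,-0.9724)
solve A·x = −loads:
  F[0-1] = -305.0130 N (compression)
  F[0-2] = -950.0696 N (compression)
  F[1-2] = +306.8313 N (tension)
  F[1-3] = -113.2721 N (compression)
  F[2-3] = +2253.8820 N (tension)
  F[2-4] = +1687.2524 N (tension)
  F[3-4] = -2562.2503 N (compression)
  F[3-5] = +844.5200 N (tension)
  F[4-5] = +2548.1960 N (tension)
  F[4-6] = +734.1104 N (tension)
  F[5-6] = -3149.0713 N (compression)
  Rx@0 = +1005.8900 N
  Ry@0 = +299.8617 N
  Ry@6 = +3062.3083 N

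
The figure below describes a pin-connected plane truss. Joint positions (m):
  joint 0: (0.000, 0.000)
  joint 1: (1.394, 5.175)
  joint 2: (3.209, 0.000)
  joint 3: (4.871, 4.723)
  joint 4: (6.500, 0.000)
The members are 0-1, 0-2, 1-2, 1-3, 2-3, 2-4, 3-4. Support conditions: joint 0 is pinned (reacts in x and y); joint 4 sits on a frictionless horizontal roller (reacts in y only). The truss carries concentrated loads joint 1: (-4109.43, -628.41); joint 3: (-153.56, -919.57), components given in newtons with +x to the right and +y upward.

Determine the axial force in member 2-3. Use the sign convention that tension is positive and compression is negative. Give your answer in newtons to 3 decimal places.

-3430.693

N=5 nodes, M=7 members, R=3 reactions → 2N=10, M+R=10
member 0 (0-1): L=5.3595, (cx,cy)=(0.2601,0.9656)
member 1 (0-2): L=3.2090, (cx,cy)=(1.0000,0.0000)
member 2 (1-2): L=5.4841, (cx,cy)=(0.3310,-0.9436)
member 3 (1-3): L=3.5063, (cx,cy)=(0.9917,-0.1289)
member 4 (2-3): L=5.0069, (cx,cy)=(0.3319,0.9433)
member 5 (2-4): L=3.2910, (cx,cy)=(1.0000,0.0000)
member 6 (3-4): L=4.9960, (cx,cy)=(0.3261,-0.9453)
solve A·x = −loads:
  F[0-1] = -4253.8264 N (compression)
  F[0-2] = -3156.5672 N (compression)
  F[1-2] = +3429.4374 N (tension)
  F[1-3] = +1883.7200 N (tension)
  F[2-3] = -3430.6927 N (compression)
  F[2-4] = -882.7697 N (compression)
  F[3-4] = +2707.3965 N (tension)
  Rx@0 = +4262.9900 N
  Ry@0 = +4107.4162 N
  Ry@4 = -2559.4362 N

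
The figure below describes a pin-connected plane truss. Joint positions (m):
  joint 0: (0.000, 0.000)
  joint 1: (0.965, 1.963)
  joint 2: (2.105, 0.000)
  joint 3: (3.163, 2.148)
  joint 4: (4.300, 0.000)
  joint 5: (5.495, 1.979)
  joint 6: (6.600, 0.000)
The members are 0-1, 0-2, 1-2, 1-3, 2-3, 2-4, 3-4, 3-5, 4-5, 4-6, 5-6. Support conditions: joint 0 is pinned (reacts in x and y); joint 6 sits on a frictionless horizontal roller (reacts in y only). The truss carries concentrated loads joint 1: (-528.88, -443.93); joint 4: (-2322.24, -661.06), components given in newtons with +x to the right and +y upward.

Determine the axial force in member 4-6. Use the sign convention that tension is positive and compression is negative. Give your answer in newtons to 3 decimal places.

188.892

N=7 nodes, M=11 members, R=3 reactions → 2N=14, M+R=14
member 0 (0-1): L=2.1874, (cx,cy)=(0.4412,0.8974)
member 1 (0-2): L=2.1050, (cx,cy)=(1.0000,0.0000)
member 2 (1-2): L=2.2700, (cx,cy)=(0.5022,-0.8648)
member 3 (1-3): L=2.2058, (cx,cy)=(0.9965,0.0839)
member 4 (2-3): L=2.3944, (cx,cy)=(0.4419,0.8971)
member 5 (2-4): L=2.1950, (cx,cy)=(1.0000,0.0000)
member 6 (3-4): L=2.4304, (cx,cy)=(0.4678,-0.8838)
member 7 (3-5): L=2.3381, (cx,cy)=(0.9974,-0.0723)
member 8 (4-5): L=2.3118, (cx,cy)=(0.5169,0.8560)
member 9 (4-6): L=2.3000, (cx,cy)=(1.0000,0.0000)
member 10 (5-6): L=2.2666, (cx,cy)=(0.4875,-0.8731)
solve A·x = −loads:
  F[0-1] = -854.3264 N (compression)
  F[0-2] = -2474.2179 N (compression)
  F[1-2] = +369.9527 N (tension)
  F[1-3] = -33.9317 N (compression)
  F[2-3] = -356.6191 N (compression)
  F[2-4] = -2130.8522 N (compression)
  F[3-4] = +396.0788 N (tension)
  F[3-5] = -377.6736 N (compression)
  F[4-5] = +363.2993 N (tension)
  F[4-6] = +188.8924 N (tension)
  F[5-6] = -387.4598 N (compression)
  Rx@0 = +2851.1200 N
  Ry@0 = +766.6932 N
  Ry@6 = +338.2968 N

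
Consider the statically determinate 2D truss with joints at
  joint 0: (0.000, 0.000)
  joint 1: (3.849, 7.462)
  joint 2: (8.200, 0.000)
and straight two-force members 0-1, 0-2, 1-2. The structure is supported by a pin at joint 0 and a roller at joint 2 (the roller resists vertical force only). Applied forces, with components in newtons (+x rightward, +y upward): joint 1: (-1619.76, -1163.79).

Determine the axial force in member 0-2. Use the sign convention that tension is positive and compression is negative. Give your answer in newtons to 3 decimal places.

-540.936

N=3 nodes, M=3 members, R=3 reactions → 2N=6, M+R=6
member 0 (0-1): L=8.3962, (cx,cy)=(0.4584,0.8887)
member 1 (0-2): L=8.2000, (cx,cy)=(1.0000,0.0000)
member 2 (1-2): L=8.6379, (cx,cy)=(0.5037,-0.8639)
solve A·x = −loads:
  F[0-1] = -2353.3450 N (compression)
  F[0-2] = -540.9362 N (compression)
  F[1-2] = +1073.8984 N (tension)
  Rx@0 = +1619.7600 N
  Ry@0 = +2091.4999 N
  Ry@2 = -927.7099 N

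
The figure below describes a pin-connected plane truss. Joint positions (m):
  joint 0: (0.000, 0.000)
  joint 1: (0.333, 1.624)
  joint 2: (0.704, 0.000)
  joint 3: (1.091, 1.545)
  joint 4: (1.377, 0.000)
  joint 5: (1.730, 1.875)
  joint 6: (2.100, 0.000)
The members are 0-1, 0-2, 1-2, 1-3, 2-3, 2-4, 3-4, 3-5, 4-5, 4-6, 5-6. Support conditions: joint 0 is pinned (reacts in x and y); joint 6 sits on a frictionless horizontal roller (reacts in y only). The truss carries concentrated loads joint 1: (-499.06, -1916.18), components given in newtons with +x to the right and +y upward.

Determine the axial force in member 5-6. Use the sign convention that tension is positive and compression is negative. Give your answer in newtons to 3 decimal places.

83.671

N=7 nodes, M=11 members, R=3 reactions → 2N=14, M+R=14
member 0 (0-1): L=1.6578, (cx,cy)=(0.2009,0.9796)
member 1 (0-2): L=0.7040, (cx,cy)=(1.0000,0.0000)
member 2 (1-2): L=1.6658, (cx,cy)=(0.2227,-0.9749)
member 3 (1-3): L=0.7621, (cx,cy)=(0.9946,-0.1037)
member 4 (2-3): L=1.5927, (cx,cy)=(0.2430,0.9700)
member 5 (2-4): L=0.6730, (cx,cy)=(1.0000,0.0000)
member 6 (3-4): L=1.5712, (cx,cy)=(0.1820,-0.9833)
member 7 (3-5): L=0.7192, (cx,cy)=(0.8885,0.4589)
member 8 (4-5): L=1.9079, (cx,cy)=(0.1850,0.9827)
member 9 (4-6): L=0.7230, (cx,cy)=(1.0000,0.0000)
member 10 (5-6): L=1.9112, (cx,cy)=(0.1936,-0.9811)
solve A·x = −loads:
  F[0-1] = -2039.8446 N (compression)
  F[0-2] = -89.3166 N (compression)
  F[1-2] = +76.4754 N (tension)
  F[1-3] = +72.6762 N (tension)
  F[2-3] = -76.8580 N (compression)
  F[2-4] = -53.6098 N (compression)
  F[3-4] = +101.8978 N (tension)
  F[3-5] = +39.4618 N (tension)
  F[4-5] = -101.9558 N (compression)
  F[4-6] = -16.1988 N (compression)
  F[5-6] = +83.6713 N (tension)
  Rx@0 = +499.0600 N
  Ry@0 = +1998.2683 N
  Ry@6 = -82.0883 N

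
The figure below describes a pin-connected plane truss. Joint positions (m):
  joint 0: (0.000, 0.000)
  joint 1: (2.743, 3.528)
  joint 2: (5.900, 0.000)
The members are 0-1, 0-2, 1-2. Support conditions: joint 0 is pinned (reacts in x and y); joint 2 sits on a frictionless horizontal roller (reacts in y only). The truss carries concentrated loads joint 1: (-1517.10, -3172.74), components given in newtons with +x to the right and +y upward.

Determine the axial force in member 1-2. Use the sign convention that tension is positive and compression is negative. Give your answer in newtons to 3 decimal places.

-762.049

N=3 nodes, M=3 members, R=3 reactions → 2N=6, M+R=6
member 0 (0-1): L=4.4689, (cx,cy)=(0.6138,0.7895)
member 1 (0-2): L=5.9000, (cx,cy)=(1.0000,0.0000)
member 2 (1-2): L=4.7343, (cx,cy)=(0.6668,-0.7452)
solve A·x = −loads:
  F[0-1] = -3299.5427 N (compression)
  F[0-2] = +508.1632 N (tension)
  F[1-2] = -762.0489 N (compression)
  Rx@0 = +1517.1000 N
  Ry@0 = +2604.8591 N
  Ry@2 = +567.8809 N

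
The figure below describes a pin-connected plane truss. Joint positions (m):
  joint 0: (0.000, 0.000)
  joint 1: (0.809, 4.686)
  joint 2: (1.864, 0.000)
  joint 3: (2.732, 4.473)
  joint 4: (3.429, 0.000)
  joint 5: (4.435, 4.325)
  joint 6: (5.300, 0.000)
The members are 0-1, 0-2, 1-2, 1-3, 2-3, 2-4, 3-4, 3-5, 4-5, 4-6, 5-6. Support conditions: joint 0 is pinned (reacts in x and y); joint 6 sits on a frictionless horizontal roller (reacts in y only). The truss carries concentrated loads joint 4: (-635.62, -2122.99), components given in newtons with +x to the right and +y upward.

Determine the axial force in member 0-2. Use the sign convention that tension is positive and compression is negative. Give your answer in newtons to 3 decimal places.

-506.233

N=7 nodes, M=11 members, R=3 reactions → 2N=14, M+R=14
member 0 (0-1): L=4.7553, (cx,cy)=(0.1701,0.9854)
member 1 (0-2): L=1.8640, (cx,cy)=(1.0000,0.0000)
member 2 (1-2): L=4.8033, (cx,cy)=(0.2196,-0.9756)
member 3 (1-3): L=1.9348, (cx,cy)=(0.9939,-0.1101)
member 4 (2-3): L=4.5564, (cx,cy)=(0.1905,0.9817)
member 5 (2-4): L=1.5650, (cx,cy)=(1.0000,0.0000)
member 6 (3-4): L=4.5270, (cx,cy)=(0.1540,-0.9881)
member 7 (3-5): L=1.7094, (cx,cy)=(0.9962,-0.0866)
member 8 (4-5): L=4.4405, (cx,cy)=(0.2266,0.9740)
member 9 (4-6): L=1.8710, (cx,cy)=(1.0000,0.0000)
member 10 (5-6): L=4.4107, (cx,cy)=(0.1961,-0.9806)
solve A·x = −loads:
  F[0-1] = -760.5424 N (compression)
  F[0-2] = -506.2326 N (compression)
  F[1-2] = +802.9279 N (tension)
  F[1-3] = -307.6131 N (compression)
  F[2-3] = -797.9333 N (compression)
  F[2-4] = -177.8707 N (compression)
  F[3-4] = +809.7260 N (tension)
  F[3-5] = -584.6146 N (compression)
  F[4-5] = +1358.2348 N (tension)
  F[4-6] = +274.7069 N (tension)
  F[5-6] = -1400.7358 N (compression)
  Rx@0 = +635.6200 N
  Ry@0 = +749.4555 N
  Ry@6 = +1373.5345 N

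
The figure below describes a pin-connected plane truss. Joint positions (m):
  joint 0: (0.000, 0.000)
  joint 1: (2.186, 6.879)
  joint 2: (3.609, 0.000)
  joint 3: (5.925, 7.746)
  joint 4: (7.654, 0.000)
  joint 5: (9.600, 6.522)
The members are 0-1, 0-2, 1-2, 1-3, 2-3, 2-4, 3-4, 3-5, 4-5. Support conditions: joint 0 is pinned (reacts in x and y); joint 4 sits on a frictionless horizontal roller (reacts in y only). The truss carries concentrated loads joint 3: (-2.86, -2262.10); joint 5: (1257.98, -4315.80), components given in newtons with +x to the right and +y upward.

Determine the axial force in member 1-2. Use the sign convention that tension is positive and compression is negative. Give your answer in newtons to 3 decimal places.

-1494.133

N=6 nodes, M=9 members, R=3 reactions → 2N=12, M+R=12
member 0 (0-1): L=7.2180, (cx,cy)=(0.3029,0.9530)
member 1 (0-2): L=3.6090, (cx,cy)=(1.0000,0.0000)
member 2 (1-2): L=7.0246, (cx,cy)=(0.2026,-0.9793)
member 3 (1-3): L=3.8382, (cx,cy)=(0.9742,0.2259)
member 4 (2-3): L=8.0848, (cx,cy)=(0.2865,0.9581)
member 5 (2-4): L=4.0450, (cx,cy)=(1.0000,0.0000)
member 6 (3-4): L=7.9366, (cx,cy)=(0.2179,-0.9760)
member 7 (3-5): L=3.8735, (cx,cy)=(0.9488,-0.3160)
member 8 (4-5): L=6.8061, (cx,cy)=(0.2859,0.9583)
solve A·x = −loads:
  F[0-1] = +1736.8830 N (tension)
  F[0-2] = +729.0966 N (tension)
  F[1-2] = -1494.1331 N (compression)
  F[1-3] = +850.6810 N (tension)
  F[2-3] = +1527.1566 N (tension)
  F[2-4] = -11.0472 N (compression)
  F[3-4] = -4804.0291 N (compression)
  F[3-5] = +2440.6462 N (tension)
  F[4-5] = -3698.9853 N (compression)
  Rx@0 = -1255.1200 N
  Ry@0 = -1655.3133 N
  Ry@4 = +8233.2133 N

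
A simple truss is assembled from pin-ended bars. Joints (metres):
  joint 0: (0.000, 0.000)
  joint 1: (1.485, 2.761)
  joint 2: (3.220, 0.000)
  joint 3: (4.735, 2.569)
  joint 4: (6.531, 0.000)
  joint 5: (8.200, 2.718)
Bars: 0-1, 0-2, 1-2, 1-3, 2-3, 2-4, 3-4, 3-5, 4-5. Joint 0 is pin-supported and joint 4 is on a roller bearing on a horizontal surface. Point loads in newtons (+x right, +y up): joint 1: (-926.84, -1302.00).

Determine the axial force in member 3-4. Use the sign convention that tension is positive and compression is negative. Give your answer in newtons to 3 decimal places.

N=6 nodes, M=9 members, R=3 reactions → 2N=12, M+R=12
member 0 (0-1): L=3.1350, (cx,cy)=(0.4737,0.8807)
member 1 (0-2): L=3.2200, (cx,cy)=(1.0000,0.0000)
member 2 (1-2): L=3.2609, (cx,cy)=(0.5321,-0.8467)
member 3 (1-3): L=3.2557, (cx,cy)=(0.9983,-0.0590)
member 4 (2-3): L=2.9824, (cx,cy)=(0.5080,0.8614)
member 5 (2-4): L=3.3110, (cx,cy)=(1.0000,0.0000)
member 6 (3-4): L=3.1345, (cx,cy)=(0.5730,-0.8196)
member 7 (3-5): L=3.4682, (cx,cy)=(0.9991,0.0430)
member 8 (4-5): L=3.1895, (cx,cy)=(0.5233,0.8522)
solve A·x = −loads:
  F[0-1] = -1587.1298 N (compression)
  F[0-2] = -175.0463 N (compression)
  F[1-2] = +104.7973 N (tension)
  F[1-3] = +119.4953 N (tension)
  F[2-3] = -103.0125 N (compression)
  F[2-4] = -66.9598 N (compression)
  F[3-4] = +116.8645 N (tension)
  F[3-5] = -0.0000 N (compression)
  F[4-5] = +0.0000 N (tension)
  Rx@0 = +926.8400 N
  Ry@0 = +1397.7794 N
  Ry@4 = -95.7794 N

116.864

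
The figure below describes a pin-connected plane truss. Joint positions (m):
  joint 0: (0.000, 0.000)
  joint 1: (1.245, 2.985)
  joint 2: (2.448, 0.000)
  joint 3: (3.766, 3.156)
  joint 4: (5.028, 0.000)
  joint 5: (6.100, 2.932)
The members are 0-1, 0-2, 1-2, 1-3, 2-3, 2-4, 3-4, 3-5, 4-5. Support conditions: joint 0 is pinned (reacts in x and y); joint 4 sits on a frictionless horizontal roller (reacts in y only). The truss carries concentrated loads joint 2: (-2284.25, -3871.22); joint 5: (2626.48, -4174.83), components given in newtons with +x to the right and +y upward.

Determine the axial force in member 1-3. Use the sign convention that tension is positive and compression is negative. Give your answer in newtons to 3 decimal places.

N=6 nodes, M=9 members, R=3 reactions → 2N=12, M+R=12
member 0 (0-1): L=3.2342, (cx,cy)=(0.3849,0.9229)
member 1 (0-2): L=2.4480, (cx,cy)=(1.0000,0.0000)
member 2 (1-2): L=3.2183, (cx,cy)=(0.3738,-0.9275)
member 3 (1-3): L=2.5268, (cx,cy)=(0.9977,0.0677)
member 4 (2-3): L=3.4202, (cx,cy)=(0.3854,0.9228)
member 5 (2-4): L=2.5800, (cx,cy)=(1.0000,0.0000)
member 6 (3-4): L=3.3990, (cx,cy)=(0.3713,-0.9285)
member 7 (3-5): L=2.3447, (cx,cy)=(0.9954,-0.0955)
member 8 (4-5): L=3.1218, (cx,cy)=(0.3434,0.9392)
solve A·x = −loads:
  F[0-1] = +471.6066 N (tension)
  F[0-2] = +160.6876 N (tension)
  F[1-2] = -443.8727 N (compression)
  F[1-3] = +348.2605 N (tension)
  F[2-3] = +4641.3930 N (tension)
  F[2-4] = +490.3983 N (tension)
  F[3-4] = -5052.7183 N (compression)
  F[3-5] = +4030.5364 N (tension)
  F[4-5] = -4035.1414 N (compression)
  Rx@0 = -342.2300 N
  Ry@0 = -435.2644 N
  Ry@4 = +8481.3144 N

348.261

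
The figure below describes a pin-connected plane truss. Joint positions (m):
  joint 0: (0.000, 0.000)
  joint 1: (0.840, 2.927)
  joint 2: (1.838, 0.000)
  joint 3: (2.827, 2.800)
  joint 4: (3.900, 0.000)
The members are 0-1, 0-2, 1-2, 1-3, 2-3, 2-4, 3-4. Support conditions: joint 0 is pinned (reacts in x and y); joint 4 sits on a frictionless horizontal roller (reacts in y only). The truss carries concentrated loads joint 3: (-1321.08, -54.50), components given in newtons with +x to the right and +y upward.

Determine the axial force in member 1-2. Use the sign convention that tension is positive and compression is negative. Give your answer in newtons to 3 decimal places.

N=5 nodes, M=7 members, R=3 reactions → 2N=10, M+R=10
member 0 (0-1): L=3.0451, (cx,cy)=(0.2758,0.9612)
member 1 (0-2): L=1.8380, (cx,cy)=(1.0000,0.0000)
member 2 (1-2): L=3.0925, (cx,cy)=(0.3227,-0.9465)
member 3 (1-3): L=1.9911, (cx,cy)=(0.9980,-0.0638)
member 4 (2-3): L=2.9695, (cx,cy)=(0.3330,0.9429)
member 5 (2-4): L=2.0620, (cx,cy)=(1.0000,0.0000)
member 6 (3-4): L=2.9986, (cx,cy)=(0.3578,-0.9338)
solve A·x = −loads:
  F[0-1] = -1002.3524 N (compression)
  F[0-2] = -1044.5825 N (compression)
  F[1-2] = +1059.6921 N (tension)
  F[1-3] = -619.7434 N (compression)
  F[2-3] = -1063.7211 N (compression)
  F[2-4] = -348.3273 N (compression)
  F[3-4] = +973.4188 N (tension)
  Rx@0 = +1321.0800 N
  Ry@0 = +963.4622 N
  Ry@4 = -908.9622 N

1059.692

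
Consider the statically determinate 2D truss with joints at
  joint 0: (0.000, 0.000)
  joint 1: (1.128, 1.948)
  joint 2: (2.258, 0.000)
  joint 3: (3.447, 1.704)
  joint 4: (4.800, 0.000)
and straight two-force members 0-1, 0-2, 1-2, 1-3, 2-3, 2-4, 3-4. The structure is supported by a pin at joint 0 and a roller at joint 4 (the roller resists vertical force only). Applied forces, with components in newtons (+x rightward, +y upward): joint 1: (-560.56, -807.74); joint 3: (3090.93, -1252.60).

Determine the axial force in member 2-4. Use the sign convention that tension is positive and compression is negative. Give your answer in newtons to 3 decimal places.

1555.576

N=5 nodes, M=7 members, R=3 reactions → 2N=10, M+R=10
member 0 (0-1): L=2.2510, (cx,cy)=(0.5011,0.8654)
member 1 (0-2): L=2.2580, (cx,cy)=(1.0000,0.0000)
member 2 (1-2): L=2.2520, (cx,cy)=(0.5018,-0.8650)
member 3 (1-3): L=2.3318, (cx,cy)=(0.9945,-0.1046)
member 4 (2-3): L=2.0778, (cx,cy)=(0.5722,0.8201)
member 5 (2-4): L=2.5420, (cx,cy)=(1.0000,0.0000)
member 6 (3-4): L=2.1758, (cx,cy)=(0.6218,-0.7832)
solve A·x = −loads:
  F[0-1] = -116.9554 N (compression)
  F[0-2] = +2588.9771 N (tension)
  F[1-2] = -934.9152 N (compression)
  F[1-3] = +976.4269 N (tension)
  F[2-3] = +986.1134 N (tension)
  F[2-4] = +1555.5756 N (tension)
  F[3-4] = -2501.5995 N (compression)
  Rx@0 = -2530.3700 N
  Ry@0 = +101.2115 N
  Ry@4 = +1959.1285 N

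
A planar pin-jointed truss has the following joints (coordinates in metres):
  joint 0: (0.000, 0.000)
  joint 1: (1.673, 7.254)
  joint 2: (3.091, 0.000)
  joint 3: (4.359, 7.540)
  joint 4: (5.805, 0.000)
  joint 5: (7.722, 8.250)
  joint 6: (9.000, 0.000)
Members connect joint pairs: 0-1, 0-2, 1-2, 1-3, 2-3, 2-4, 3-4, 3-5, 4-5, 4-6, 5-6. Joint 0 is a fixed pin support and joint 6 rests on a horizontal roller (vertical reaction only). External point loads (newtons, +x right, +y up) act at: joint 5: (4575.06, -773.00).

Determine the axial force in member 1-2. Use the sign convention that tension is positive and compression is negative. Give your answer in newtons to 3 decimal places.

-3976.381

N=7 nodes, M=11 members, R=3 reactions → 2N=14, M+R=14
member 0 (0-1): L=7.4444, (cx,cy)=(0.2247,0.9744)
member 1 (0-2): L=3.0910, (cx,cy)=(1.0000,0.0000)
member 2 (1-2): L=7.3913, (cx,cy)=(0.1918,-0.9814)
member 3 (1-3): L=2.7012, (cx,cy)=(0.9944,0.1059)
member 4 (2-3): L=7.6459, (cx,cy)=(0.1658,0.9862)
member 5 (2-4): L=2.7140, (cx,cy)=(1.0000,0.0000)
member 6 (3-4): L=7.6774, (cx,cy)=(0.1883,-0.9821)
member 7 (3-5): L=3.4371, (cx,cy)=(0.9784,0.2066)
member 8 (4-5): L=8.4698, (cx,cy)=(0.2263,0.9740)
member 9 (4-6): L=3.1950, (cx,cy)=(1.0000,0.0000)
member 10 (5-6): L=8.3484, (cx,cy)=(0.1531,-0.9882)
solve A·x = −loads:
  F[0-1] = +4191.2485 N (tension)
  F[0-2] = +3633.1525 N (tension)
  F[1-2] = -3976.3810 N (compression)
  F[1-3] = +1714.4022 N (tension)
  F[2-3] = +3957.3179 N (tension)
  F[2-4] = +2214.0088 N (tension)
  F[3-4] = -3508.8452 N (compression)
  F[3-5] = +3088.5370 N (tension)
  F[4-5] = +3537.8552 N (tension)
  F[4-6] = +752.3995 N (tension)
  F[5-6] = -4914.9703 N (compression)
  Rx@0 = -4575.0600 N
  Ry@0 = -4084.0390 N
  Ry@6 = +4857.0390 N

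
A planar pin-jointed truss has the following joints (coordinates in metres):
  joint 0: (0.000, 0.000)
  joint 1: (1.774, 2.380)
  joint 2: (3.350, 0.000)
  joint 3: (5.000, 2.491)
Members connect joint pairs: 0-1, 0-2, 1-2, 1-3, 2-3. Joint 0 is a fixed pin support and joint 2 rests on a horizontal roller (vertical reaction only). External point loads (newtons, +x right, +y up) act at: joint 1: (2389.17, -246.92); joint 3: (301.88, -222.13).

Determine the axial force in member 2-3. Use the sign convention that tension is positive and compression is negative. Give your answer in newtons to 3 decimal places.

-285.404

N=4 nodes, M=5 members, R=3 reactions → 2N=8, M+R=8
member 0 (0-1): L=2.9684, (cx,cy)=(0.5976,0.8018)
member 1 (0-2): L=3.3500, (cx,cy)=(1.0000,0.0000)
member 2 (1-2): L=2.8545, (cx,cy)=(0.5521,-0.8338)
member 3 (1-3): L=3.2279, (cx,cy)=(0.9994,0.0344)
member 4 (2-3): L=2.9879, (cx,cy)=(0.5522,0.8337)
solve A·x = −loads:
  F[0-1] = +2388.5715 N (tension)
  F[0-2] = +1263.5782 N (tension)
  F[1-2] = -2574.0971 N (compression)
  F[1-3] = +459.7597 N (tension)
  F[2-3] = -285.4044 N (compression)
  Rx@0 = -2691.0500 N
  Ry@0 = -1915.0974 N
  Ry@2 = +2384.1474 N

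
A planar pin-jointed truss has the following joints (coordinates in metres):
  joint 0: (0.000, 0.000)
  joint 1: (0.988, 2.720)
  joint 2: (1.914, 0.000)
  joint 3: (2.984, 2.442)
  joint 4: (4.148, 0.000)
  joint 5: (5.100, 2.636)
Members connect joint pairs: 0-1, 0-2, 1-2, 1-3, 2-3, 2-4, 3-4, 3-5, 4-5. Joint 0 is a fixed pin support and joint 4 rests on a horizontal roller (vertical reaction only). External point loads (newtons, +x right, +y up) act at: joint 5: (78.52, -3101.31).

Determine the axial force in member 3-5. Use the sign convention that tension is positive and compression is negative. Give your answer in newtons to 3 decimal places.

1244.813

N=6 nodes, M=9 members, R=3 reactions → 2N=12, M+R=12
member 0 (0-1): L=2.8939, (cx,cy)=(0.3414,0.9399)
member 1 (0-2): L=1.9140, (cx,cy)=(1.0000,0.0000)
member 2 (1-2): L=2.8733, (cx,cy)=(0.3223,-0.9466)
member 3 (1-3): L=2.0153, (cx,cy)=(0.9904,-0.1379)
member 4 (2-3): L=2.6661, (cx,cy)=(0.4013,0.9159)
member 5 (2-4): L=2.2340, (cx,cy)=(1.0000,0.0000)
member 6 (3-4): L=2.7052, (cx,cy)=(0.4303,-0.9027)
member 7 (3-5): L=2.1249, (cx,cy)=(0.9958,0.0913)
member 8 (4-5): L=2.8026, (cx,cy)=(0.3397,0.9405)
solve A·x = −loads:
  F[0-1] = +810.3658 N (tension)
  F[0-2] = -198.1471 N (compression)
  F[1-2] = -887.3859 N (compression)
  F[1-3] = +568.0823 N (tension)
  F[2-3] = +917.1407 N (tension)
  F[2-4] = -852.2076 N (compression)
  F[3-4] = -717.8756 N (compression)
  F[3-5] = +1244.8126 N (tension)
  F[4-5] = -3418.2029 N (compression)
  Rx@0 = -78.5200 N
  Ry@0 = -761.6745 N
  Ry@4 = +3862.9845 N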